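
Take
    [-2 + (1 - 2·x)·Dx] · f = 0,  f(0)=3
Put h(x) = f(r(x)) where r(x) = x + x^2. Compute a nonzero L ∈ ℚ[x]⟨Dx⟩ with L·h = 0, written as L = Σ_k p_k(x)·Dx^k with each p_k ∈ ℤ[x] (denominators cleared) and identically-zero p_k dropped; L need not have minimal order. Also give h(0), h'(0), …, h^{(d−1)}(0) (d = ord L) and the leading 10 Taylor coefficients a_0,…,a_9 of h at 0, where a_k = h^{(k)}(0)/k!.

f: a_k = 3, 6, 12, 24, 48, 96, 192, 384, 768, 1536, …
Substitute x→r, Dx→(1/r')Dx; clear ⇒ L₀.
L = (2 + 4·x) + (-1 + 2·x + 2·x^2)·Dx  (order 1).
h: a_k = 3, 6, 18, 48, 132, 360, 984, 2688, 7344, 20064, …
ICs: h(0) = 3.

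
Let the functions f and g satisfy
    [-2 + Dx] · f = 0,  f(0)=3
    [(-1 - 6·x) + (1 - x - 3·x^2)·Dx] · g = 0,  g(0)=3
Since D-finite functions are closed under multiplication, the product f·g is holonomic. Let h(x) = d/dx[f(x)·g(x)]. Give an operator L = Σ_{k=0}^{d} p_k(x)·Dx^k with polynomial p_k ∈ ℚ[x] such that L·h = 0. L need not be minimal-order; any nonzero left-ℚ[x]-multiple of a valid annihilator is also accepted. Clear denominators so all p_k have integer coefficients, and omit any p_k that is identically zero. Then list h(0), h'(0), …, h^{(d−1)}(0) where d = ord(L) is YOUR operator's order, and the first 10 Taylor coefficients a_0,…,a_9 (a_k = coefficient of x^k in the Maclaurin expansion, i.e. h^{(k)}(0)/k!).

f: a_k = 3, 6, 6, 4, 2, 4/5, 4/15, 8/105, 2/105, 4/945, …
g: a_k = 3, 3, 12, 21, 57, 120, 291, 651, 1524, 3477, …
f·g: L₀ = L_f ⊗_s L_g, ord ≤ 1·1.
h=h₀': d/dx-closure on L₀ ⇒ L.
L = (16 + 30·x - 2·x^2 - 48·x^3 + 36·x^4) + (-3 - x + 19·x^2 + 6·x^3 - 18·x^4)·Dx  (order 1).
h: a_k = 27, 144, 495, 1548, 4422, 61386/5, 164487/5, 606944/7, 7855213/35, 60324646/105, …
ICs: h(0) = 27.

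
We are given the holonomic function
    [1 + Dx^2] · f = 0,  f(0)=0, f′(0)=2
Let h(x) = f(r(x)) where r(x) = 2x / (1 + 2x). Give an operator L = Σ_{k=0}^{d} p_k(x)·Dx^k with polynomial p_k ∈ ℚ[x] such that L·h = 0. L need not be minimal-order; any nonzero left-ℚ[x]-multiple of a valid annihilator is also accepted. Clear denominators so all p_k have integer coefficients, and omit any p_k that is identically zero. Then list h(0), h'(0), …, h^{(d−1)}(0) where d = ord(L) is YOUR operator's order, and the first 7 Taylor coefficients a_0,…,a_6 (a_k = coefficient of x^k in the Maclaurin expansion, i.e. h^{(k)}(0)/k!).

f: a_k = 0, 2, 0, -1/3, 0, 1/60, 0, …
Change of var in L_f (x↦r) gives L₀.
L = 4 + (4 + 24·x + 48·x^2 + 32·x^3)·Dx + (1 + 8·x + 24·x^2 + 32·x^3 + 16·x^4)·Dx^2  (order 2).
h: a_k = 0, 4, -8, 40/3, -16, 8/15, 80, …
ICs: h(0) = 0, h′(0) = 4.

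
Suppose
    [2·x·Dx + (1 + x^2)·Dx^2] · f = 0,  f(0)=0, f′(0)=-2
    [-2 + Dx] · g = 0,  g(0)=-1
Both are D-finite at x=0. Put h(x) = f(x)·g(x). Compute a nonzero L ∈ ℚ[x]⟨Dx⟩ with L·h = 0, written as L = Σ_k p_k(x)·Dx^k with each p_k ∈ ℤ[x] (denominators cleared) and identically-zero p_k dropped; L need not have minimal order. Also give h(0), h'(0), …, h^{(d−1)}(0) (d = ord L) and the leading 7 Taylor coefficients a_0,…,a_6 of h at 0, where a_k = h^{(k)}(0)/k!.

f: a_k = 0, -2, 0, 2/3, 0, -2/5, 0, …
g: a_k = -1, -2, -2, -4/3, -2/3, -4/15, -4/45, …
Sym-product of L_f,L_g gives L₀ (≤ ord 2).
L = (4 - 4·x + 4·x^2) + (-4 + 2·x - 4·x^2)·Dx + (1 + x^2)·Dx^2  (order 2).
h: a_k = 0, 2, 4, 10/3, 4/3, 2/5, 4/9, …
ICs: h(0) = 0, h′(0) = 2.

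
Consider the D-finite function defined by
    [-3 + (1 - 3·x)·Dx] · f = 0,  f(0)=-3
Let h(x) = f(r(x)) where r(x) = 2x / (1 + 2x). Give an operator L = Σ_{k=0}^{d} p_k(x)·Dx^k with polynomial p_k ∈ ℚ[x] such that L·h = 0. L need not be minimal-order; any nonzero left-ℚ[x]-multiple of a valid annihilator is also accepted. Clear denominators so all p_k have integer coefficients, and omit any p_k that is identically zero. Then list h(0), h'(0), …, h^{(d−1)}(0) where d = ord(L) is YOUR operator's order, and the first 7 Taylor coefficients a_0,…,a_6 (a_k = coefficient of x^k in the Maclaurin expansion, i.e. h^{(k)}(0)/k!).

L = 6 + (-1 + 2·x + 8·x^2)·Dx  (order 1).
h: a_k = -3, -18, -72, -288, -1152, -4608, -18432, …
ICs: h(0) = -3.

f: a_k = -3, -9, -27, -81, -243, -729, -2187, …
Substitute x→r, Dx→(1/r')Dx; clear ⇒ L₀.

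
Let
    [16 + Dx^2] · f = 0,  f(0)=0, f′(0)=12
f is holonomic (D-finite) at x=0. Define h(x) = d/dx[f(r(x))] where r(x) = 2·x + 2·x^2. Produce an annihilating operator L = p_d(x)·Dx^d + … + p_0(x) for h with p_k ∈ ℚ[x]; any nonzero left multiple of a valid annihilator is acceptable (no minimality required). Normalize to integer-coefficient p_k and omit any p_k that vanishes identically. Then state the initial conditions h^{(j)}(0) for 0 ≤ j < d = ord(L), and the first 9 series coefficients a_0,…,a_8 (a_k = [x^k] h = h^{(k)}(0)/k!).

L = (76 + 512·x + 1536·x^2 + 2048·x^3 + 1024·x^4) + (-6 - 12·x)·Dx + (1 + 4·x + 4·x^2)·Dx^2  (order 2).
h: a_k = 24, 48, -768, -3072, 256, 23040, 729088/15, -65536/15, -19853312/105, …
ICs: h(0) = 24, h′(0) = 48.

f: a_k = 0, 12, 0, -32, 0, 128/5, 0, -1024/105, 0, …
Change of var in L_f (x↦r) gives L₀.
Derive L from L₀ (diff closure).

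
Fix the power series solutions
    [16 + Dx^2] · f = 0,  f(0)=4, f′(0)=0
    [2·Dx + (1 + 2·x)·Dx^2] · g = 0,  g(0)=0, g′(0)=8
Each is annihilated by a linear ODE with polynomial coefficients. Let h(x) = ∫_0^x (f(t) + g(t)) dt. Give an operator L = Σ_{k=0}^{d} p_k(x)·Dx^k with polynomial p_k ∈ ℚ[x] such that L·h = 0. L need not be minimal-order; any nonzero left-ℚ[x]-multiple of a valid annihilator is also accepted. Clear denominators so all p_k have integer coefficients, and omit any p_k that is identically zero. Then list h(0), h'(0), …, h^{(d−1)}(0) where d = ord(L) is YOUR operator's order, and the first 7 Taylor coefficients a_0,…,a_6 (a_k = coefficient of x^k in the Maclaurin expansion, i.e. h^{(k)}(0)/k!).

f: a_k = 4, 0, -32, 0, 128/3, 0, -1024/45, …
g: a_k = 0, 8, -8, 32/3, -16, 128/5, -128/3, …
L₀ := lclm(L_f,L_g); ord L₀ ≤ 2+2.
∫: right-multiply L₀ by Dx.
L = (160 + 256·x + 256·x^2)·Dx^2 + (48 + 224·x + 384·x^2 + 256·x^3)·Dx^3 + (10 + 16·x + 16·x^2)·Dx^4 + (3 + 14·x + 24·x^2 + 16·x^3)·Dx^5  (order 5).
h: a_k = 0, 4, 4, -40/3, 8/3, 16/3, 64/15, …
ICs: h(0) = 0, h′(0) = 4, h′′(0) = 8, h′′′(0) = -80, h′′′′(0) = 64.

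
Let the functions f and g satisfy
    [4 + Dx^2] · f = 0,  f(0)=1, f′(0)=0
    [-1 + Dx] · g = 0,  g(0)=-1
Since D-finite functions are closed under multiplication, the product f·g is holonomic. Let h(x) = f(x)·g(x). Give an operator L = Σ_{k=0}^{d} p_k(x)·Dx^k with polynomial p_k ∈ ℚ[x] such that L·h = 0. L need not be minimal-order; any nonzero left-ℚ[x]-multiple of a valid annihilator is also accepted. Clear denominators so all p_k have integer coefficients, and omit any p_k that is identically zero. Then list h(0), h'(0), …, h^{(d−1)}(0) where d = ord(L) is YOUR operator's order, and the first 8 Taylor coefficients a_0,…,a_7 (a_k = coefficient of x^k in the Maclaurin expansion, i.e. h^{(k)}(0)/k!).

f: a_k = 1, 0, -2, 0, 2/3, 0, -4/45, 0, …
g: a_k = -1, -1, -1/2, -1/6, -1/24, -1/120, -1/720, -1/5040, …
h₀=f·g: eliminate ⇒ L₀, order ≤ 2·1.
L = 5 - 2·Dx + Dx^2  (order 2).
h: a_k = -1, -1, 3/2, 11/6, 7/24, -41/120, -13/80, -29/5040, …
ICs: h(0) = -1, h′(0) = -1.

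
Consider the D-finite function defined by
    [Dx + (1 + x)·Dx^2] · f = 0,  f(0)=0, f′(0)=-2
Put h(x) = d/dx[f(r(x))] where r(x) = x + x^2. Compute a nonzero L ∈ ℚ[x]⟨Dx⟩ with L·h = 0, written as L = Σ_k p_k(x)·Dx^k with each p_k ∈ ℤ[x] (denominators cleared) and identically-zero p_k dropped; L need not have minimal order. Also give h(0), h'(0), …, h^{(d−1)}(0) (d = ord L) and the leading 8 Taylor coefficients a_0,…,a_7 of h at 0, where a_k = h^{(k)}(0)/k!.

L = (-1 + 2·x + 2·x^2) + (1 + 3·x + 3·x^2 + 2·x^3)·Dx  (order 1).
h: a_k = -2, -2, 4, -2, -2, 4, -2, -2, …
ICs: h(0) = -2.

f: a_k = 0, -2, 1, -2/3, 1/2, -2/5, 1/3, -2/7, …
L₀ from L_f via x↦r, Dx↦r'^{-1}Dx.
Differentiate: ansatz ord ≤ ord L₀ ⇒ L.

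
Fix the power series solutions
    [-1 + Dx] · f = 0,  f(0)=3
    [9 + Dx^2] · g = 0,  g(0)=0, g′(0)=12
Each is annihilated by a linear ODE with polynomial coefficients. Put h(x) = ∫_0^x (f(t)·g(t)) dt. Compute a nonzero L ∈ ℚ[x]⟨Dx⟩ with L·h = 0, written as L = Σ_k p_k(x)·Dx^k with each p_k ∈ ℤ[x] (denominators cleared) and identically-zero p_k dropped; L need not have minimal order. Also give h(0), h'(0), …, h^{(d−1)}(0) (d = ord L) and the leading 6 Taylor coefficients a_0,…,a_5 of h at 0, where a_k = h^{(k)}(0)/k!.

f: a_k = 3, 3, 3/2, 1/2, 1/8, 1/40, …
g: a_k = 0, 12, 0, -18, 0, 81/10, …
Sym-product of L_f,L_g gives L₀ (≤ ord 2).
h=∫₀ˣh₀: take L = L₀·Dx.
L = 10·Dx - 2·Dx^2 + Dx^3  (order 3).
h: a_k = 0, 0, 18, 12, -9, -48/5, …
ICs: h(0) = 0, h′(0) = 0, h′′(0) = 36.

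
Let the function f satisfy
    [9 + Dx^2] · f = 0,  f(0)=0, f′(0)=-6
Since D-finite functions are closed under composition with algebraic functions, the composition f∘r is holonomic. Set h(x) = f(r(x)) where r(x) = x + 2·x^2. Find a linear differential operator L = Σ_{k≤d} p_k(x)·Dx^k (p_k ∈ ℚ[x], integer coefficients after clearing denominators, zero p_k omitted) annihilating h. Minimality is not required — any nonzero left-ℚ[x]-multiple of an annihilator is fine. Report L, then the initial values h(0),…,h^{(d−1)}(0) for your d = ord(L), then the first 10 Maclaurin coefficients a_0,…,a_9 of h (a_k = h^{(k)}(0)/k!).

L = (9 + 108·x + 432·x^2 + 576·x^3) - 4·Dx + (1 + 4·x)·Dx^2  (order 2).
h: a_k = 0, -6, -12, 9, 54, 2079/20, 63/2, -45117/280, -6237/20, -562707/2240, …
ICs: h(0) = 0, h′(0) = -6.

f: a_k = 0, -6, 0, 9, 0, -81/20, 0, 243/280, 0, -243/2240, …
L₀ from L_f via x↦r, Dx↦r'^{-1}Dx.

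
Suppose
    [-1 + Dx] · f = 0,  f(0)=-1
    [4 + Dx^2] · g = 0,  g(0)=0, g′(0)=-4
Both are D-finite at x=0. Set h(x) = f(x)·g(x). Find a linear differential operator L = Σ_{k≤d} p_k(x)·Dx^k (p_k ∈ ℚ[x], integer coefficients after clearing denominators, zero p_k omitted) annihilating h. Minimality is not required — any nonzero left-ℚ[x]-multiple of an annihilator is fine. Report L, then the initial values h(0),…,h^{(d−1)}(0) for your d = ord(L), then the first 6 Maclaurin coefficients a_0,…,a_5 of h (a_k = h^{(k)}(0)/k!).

f: a_k = -1, -1, -1/2, -1/6, -1/24, -1/120, …
g: a_k = 0, -4, 0, 8/3, 0, -8/15, …
L₀ := L_f ⊗_s L_g (sym. prod.), ord ≤ 2.
L = 5 - 2·Dx + Dx^2  (order 2).
h: a_k = 0, 4, 4, -2/3, -2, -19/30, …
ICs: h(0) = 0, h′(0) = 4.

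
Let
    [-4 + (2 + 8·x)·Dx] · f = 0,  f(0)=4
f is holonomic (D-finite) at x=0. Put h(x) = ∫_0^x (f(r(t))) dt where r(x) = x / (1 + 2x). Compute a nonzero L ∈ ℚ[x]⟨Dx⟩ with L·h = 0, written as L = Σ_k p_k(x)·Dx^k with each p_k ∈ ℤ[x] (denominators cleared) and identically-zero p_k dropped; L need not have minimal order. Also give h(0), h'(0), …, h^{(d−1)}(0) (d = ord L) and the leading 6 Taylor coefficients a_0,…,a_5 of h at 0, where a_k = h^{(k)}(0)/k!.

L = -2·Dx + (1 + 8·x + 12·x^2)·Dx^2  (order 2).
h: a_k = 0, 4, 4, -8, 20, -296/5, …
ICs: h(0) = 0, h′(0) = 4.

f: a_k = 4, 8, -8, 16, -40, 112, …
L₀ from L_f via x↦r, Dx↦r'^{-1}Dx.
h=∫₀ˣh₀: take L = L₀·Dx.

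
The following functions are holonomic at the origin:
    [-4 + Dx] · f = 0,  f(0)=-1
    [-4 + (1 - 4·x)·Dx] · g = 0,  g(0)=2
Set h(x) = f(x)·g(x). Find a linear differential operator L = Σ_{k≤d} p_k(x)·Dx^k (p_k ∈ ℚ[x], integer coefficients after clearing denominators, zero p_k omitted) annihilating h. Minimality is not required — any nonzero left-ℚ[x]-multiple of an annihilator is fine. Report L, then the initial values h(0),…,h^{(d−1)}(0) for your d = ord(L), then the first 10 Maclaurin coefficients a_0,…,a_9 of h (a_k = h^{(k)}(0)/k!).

f: a_k = -1, -4, -8, -32/3, -32/3, -128/15, -256/45, -1024/315, -512/315, -2048/2835, …
g: a_k = 2, 8, 32, 128, 512, 2048, 8192, 32768, 131072, 524288, …
f·g: L₀ = L_f ⊗_s L_g, ord ≤ 1·1.
L = (8 - 16·x) + (-1 + 4·x)·Dx  (order 1).
h: a_k = -2, -16, -80, -1024/3, -4160/3, -83456/15, -1001984/45, -5611520/63, -112231424/315, -808067072/567, …
ICs: h(0) = -2.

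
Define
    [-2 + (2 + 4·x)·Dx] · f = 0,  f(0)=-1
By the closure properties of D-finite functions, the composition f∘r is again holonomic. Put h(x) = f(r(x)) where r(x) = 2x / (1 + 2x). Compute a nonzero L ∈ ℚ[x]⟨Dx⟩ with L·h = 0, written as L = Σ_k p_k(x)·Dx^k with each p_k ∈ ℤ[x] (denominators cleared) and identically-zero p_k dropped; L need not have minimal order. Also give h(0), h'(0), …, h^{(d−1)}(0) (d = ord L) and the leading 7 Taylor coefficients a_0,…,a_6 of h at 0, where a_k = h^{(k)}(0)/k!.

f: a_k = -1, -1, 1/2, -1/2, 5/8, -7/8, 21/16, …
Change of var in L_f (x↦r) gives L₀.
L = -2 + (1 + 8·x + 12·x^2)·Dx  (order 1).
h: a_k = -1, -2, 6, -20, 74, -300, 1308, …
ICs: h(0) = -1.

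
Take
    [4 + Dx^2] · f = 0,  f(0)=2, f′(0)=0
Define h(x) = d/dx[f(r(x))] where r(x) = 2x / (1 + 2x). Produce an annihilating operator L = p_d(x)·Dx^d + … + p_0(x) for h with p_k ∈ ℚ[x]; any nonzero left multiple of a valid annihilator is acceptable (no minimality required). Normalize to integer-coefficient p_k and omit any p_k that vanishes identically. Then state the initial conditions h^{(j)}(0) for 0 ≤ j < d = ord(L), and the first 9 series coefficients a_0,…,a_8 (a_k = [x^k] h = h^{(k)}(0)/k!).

f: a_k = 2, 0, -4, 0, 4/3, 0, -8/45, 0, 4/315, …
f∘r: x↦r, Dx↦Dx/r' in L_f ⇒ L₀.
h₀' ⇒ L via d/dx closure of L₀.
L = (40 + 96·x + 96·x^2) + (12 + 72·x + 144·x^2 + 96·x^3)·Dx + (1 + 8·x + 24·x^2 + 32·x^3 + 16·x^4)·Dx^2  (order 2).
h: a_k = 0, -32, 192, -2048/3, 5120/3, -39424/15, -7168/5, 9641984/315, -5292032/35, …
ICs: h(0) = 0, h′(0) = -32.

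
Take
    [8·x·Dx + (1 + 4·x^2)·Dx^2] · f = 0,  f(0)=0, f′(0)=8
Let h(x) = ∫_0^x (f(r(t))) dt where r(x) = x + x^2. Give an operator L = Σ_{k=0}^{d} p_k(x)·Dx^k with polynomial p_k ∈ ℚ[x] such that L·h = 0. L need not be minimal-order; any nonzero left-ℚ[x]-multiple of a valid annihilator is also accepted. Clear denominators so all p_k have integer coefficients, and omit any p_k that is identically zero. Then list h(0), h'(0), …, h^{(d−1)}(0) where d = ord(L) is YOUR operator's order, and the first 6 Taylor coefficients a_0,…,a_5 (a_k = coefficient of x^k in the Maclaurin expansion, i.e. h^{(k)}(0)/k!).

f: a_k = 0, 8, 0, -32/3, 0, 128/5, …
h₀=f(r): pull back L_f along r ⇒ L₀.
h=∫₀ˣh₀: take L = L₀·Dx.
L = (-2 + 8·x + 32·x^2 + 48·x^3 + 24·x^4)·Dx^2 + (1 + 2·x + 4·x^2 + 16·x^3 + 20·x^4 + 8·x^5)·Dx^3  (order 3).
h: a_k = 0, 0, 4, 8/3, -8/3, -32/5, …
ICs: h(0) = 0, h′(0) = 0, h′′(0) = 8.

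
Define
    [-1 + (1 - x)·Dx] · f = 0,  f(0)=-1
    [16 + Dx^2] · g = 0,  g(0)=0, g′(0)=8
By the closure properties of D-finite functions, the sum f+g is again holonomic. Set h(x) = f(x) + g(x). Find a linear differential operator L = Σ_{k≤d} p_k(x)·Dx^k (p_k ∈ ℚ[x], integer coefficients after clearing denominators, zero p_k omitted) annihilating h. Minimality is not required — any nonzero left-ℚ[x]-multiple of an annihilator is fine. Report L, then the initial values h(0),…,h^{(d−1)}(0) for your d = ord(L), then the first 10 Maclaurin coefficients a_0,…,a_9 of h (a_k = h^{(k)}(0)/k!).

f: a_k = -1, -1, -1, -1, -1, -1, -1, -1, -1, -1, …
g: a_k = 0, 8, 0, -64/3, 0, 256/15, 0, -2048/315, 0, 4096/2835, …
Weyl lclm of L_f,L_g ⇒ L₀ (ord ≤ 3).
L = (176 - 256·x + 128·x^2) + (-144 + 400·x - 384·x^2 + 128·x^3)·Dx + (11 - 16·x + 8·x^2)·Dx^2 + (-9 + 25·x - 24·x^2 + 8·x^3)·Dx^3  (order 3).
h: a_k = -1, 7, -1, -67/3, -1, 241/15, -1, -2363/315, -1, 1261/2835, …
ICs: h(0) = -1, h′(0) = 7, h′′(0) = -2.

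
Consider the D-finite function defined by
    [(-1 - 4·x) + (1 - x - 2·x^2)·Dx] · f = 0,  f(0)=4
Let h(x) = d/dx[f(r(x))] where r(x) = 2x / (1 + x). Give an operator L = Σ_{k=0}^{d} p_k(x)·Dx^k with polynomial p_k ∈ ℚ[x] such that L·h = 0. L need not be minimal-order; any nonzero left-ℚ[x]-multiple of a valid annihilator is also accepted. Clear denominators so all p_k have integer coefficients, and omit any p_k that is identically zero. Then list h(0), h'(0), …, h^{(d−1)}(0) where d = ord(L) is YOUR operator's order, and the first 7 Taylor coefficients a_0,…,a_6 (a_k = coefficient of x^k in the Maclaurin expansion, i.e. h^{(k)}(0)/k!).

L = (10 + 54·x + 270·x^2 + 162·x^3) + (-1 - 10·x + 90·x^3 + 81·x^4)·Dx  (order 1).
h: a_k = 8, 80, 216, 1440, 3240, 19440, 40824, …
ICs: h(0) = 8.

f: a_k = 4, 4, 12, 20, 44, 84, 172, …
f∘r: x↦r, Dx↦Dx/r' in L_f ⇒ L₀.
Derive L from L₀ (diff closure).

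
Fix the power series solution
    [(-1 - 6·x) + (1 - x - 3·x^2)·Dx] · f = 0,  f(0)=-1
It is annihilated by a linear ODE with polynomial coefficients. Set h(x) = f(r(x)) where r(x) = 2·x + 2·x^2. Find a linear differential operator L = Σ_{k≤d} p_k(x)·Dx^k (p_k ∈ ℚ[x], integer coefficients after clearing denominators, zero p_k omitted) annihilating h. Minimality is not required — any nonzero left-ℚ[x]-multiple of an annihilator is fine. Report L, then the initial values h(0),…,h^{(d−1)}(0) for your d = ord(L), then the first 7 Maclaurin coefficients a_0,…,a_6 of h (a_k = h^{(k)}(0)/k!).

L = (2 + 28·x + 72·x^2 + 48·x^3) + (-1 + 2·x + 14·x^2 + 24·x^3 + 12·x^4)·Dx  (order 1).
h: a_k = -1, -2, -18, -88, -488, -2664, -14488, …
ICs: h(0) = -1.

f: a_k = -1, -1, -4, -7, -19, -40, -97, …
Substitute x→r, Dx→(1/r')Dx; clear ⇒ L₀.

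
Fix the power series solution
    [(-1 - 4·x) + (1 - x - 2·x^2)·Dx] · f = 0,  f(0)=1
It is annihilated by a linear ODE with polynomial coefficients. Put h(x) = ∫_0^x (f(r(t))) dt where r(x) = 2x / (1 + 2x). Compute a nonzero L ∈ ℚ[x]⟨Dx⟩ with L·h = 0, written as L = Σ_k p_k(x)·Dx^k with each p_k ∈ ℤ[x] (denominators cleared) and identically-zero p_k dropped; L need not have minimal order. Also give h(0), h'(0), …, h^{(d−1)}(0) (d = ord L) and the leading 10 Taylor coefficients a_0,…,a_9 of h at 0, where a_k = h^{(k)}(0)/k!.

f: a_k = 1, 1, 3, 5, 11, 21, 43, 85, 171, 341, …
Change of var in L_f (x↦r) gives L₀.
h=∫h₀ ⇒ L = L₀·Dx.
L = (2 + 20·x)·Dx + (-1 - 4·x + 4·x^2 + 16·x^3)·Dx^2  (order 2).
h: a_k = 0, 1, 1, 8/3, 0, 64/5, -64/3, 768/7, -320, 11264/9, …
ICs: h(0) = 0, h′(0) = 1.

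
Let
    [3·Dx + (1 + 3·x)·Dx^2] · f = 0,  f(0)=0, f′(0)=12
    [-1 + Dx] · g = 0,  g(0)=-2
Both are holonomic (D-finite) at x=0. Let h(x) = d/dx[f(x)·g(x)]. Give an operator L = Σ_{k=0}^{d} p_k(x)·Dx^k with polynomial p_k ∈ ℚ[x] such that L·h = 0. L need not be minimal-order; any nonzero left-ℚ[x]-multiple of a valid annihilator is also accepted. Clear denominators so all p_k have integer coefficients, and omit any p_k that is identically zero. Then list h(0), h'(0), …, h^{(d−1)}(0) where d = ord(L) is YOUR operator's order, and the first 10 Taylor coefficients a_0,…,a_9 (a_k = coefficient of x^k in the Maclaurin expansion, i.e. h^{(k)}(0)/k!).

L = (13 - 12·x + 9·x^2) + (-11 + 15·x - 18·x^2)·Dx + (-2 - 3·x + 9·x^2)·Dx^2  (order 2).
h: a_k = -24, 24, -144, 416, -1289, 3921, -178244/15, 538676/15, -12133959/112, 4935863537/15120, …
ICs: h(0) = -24, h′(0) = 24.

f: a_k = 0, 12, -18, 36, -81, 972/5, -486, 8748/7, -6561/2, 8748, …
g: a_k = -2, -2, -1, -1/3, -1/12, -1/60, -1/360, -1/2520, -1/20160, -1/181440, …
Product ⇒ symmetric product L₀, ord ≤ 2.
h₀' ⇒ L via d/dx closure of L₀.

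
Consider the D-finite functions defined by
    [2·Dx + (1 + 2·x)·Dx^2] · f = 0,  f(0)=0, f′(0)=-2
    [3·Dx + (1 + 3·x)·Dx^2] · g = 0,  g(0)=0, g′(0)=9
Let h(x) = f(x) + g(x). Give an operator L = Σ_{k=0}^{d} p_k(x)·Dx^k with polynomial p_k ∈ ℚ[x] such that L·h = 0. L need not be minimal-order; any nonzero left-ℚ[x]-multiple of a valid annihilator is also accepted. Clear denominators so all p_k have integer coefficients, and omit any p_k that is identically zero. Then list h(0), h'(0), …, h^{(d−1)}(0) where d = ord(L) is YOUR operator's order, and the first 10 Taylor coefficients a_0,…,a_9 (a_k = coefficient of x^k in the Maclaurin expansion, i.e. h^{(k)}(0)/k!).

L = 12·Dx + (10 + 24·x)·Dx^2 + (1 + 5·x + 6·x^2)·Dx^3  (order 3).
h: a_k = 0, 7, -23/2, 73/3, -227/4, 697/5, -2123/6, 919, -19427/8, 58537/9, …
ICs: h(0) = 0, h′(0) = 7, h′′(0) = -23.

f: a_k = 0, -2, 2, -8/3, 4, -32/5, 32/3, -128/7, 32, -512/9, …
g: a_k = 0, 9, -27/2, 27, -243/4, 729/5, -729/2, 6561/7, -19683/8, 6561, …
L₀ := lclm(L_f,L_g); ord L₀ ≤ 2+2.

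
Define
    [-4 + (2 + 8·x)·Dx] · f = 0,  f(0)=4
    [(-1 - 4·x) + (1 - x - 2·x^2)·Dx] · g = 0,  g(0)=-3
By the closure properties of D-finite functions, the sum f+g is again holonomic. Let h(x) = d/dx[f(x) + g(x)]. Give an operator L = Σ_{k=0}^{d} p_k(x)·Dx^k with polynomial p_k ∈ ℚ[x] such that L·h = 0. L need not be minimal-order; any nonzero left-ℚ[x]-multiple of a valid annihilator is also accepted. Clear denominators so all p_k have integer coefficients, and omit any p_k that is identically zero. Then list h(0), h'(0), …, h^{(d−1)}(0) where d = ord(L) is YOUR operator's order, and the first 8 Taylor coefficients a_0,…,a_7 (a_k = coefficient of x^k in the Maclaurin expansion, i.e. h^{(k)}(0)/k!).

L = (-66 - 300·x - 720·x^2 - 480·x^3 - 480·x^4) + (-9 - 180·x - 954·x^2 - 1872·x^3 - 1800·x^4 - 1440·x^5)·Dx + (4 + 33·x + 69·x^2 - 28·x^3 - 228·x^4 - 480·x^5 - 320·x^6)·Dx^2  (order 2).
h: a_k = 5, -34, 3, -292, 245, -2790, 5607, -31560, …
ICs: h(0) = 5, h′(0) = -34.

f: a_k = 4, 8, -8, 16, -40, 112, -336, 1056, …
g: a_k = -3, -3, -9, -15, -33, -63, -129, -255, …
f+g: L₀ = lclm(L_f,L_g), ord ≤ 1+1.
Differentiate: ansatz ord ≤ ord L₀ ⇒ L.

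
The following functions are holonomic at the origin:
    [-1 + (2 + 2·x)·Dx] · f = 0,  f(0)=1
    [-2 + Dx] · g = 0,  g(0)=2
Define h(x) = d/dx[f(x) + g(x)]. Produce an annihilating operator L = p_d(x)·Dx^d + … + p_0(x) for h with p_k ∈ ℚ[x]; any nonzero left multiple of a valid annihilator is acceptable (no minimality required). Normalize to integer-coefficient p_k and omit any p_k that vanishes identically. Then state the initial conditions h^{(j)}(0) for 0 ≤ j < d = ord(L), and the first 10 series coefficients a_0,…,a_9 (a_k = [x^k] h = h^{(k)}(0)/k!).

L = (-14 - 8·x) + (-13 - 32·x - 16·x^2)·Dx + (10 + 18·x + 8·x^2)·Dx^2  (order 2).
h: a_k = 9/2, 31/4, 131/16, 497/96, 2153/768, 7247/7680, 43163/92160, -4063/1290240, 2551313/20643840, -32362273/371589120, …
ICs: h(0) = 9/2, h′(0) = 31/4.

f: a_k = 1, 1/2, -1/8, 1/16, -5/128, 7/256, -21/1024, 33/2048, -429/32768, 715/65536, …
g: a_k = 2, 4, 4, 8/3, 4/3, 8/15, 8/45, 16/315, 4/315, 8/2835, …
Weyl lclm of L_f,L_g ⇒ L₀ (ord ≤ 2).
h=h₀': d/dx-closure on L₀ ⇒ L.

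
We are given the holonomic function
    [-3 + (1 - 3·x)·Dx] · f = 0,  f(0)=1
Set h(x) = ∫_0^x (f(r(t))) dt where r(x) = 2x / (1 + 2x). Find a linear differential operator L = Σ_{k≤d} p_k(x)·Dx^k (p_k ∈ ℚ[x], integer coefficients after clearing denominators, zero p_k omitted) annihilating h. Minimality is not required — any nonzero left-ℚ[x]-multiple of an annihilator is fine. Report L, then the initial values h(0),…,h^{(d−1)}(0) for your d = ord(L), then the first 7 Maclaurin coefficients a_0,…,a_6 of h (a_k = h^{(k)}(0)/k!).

f: a_k = 1, 3, 9, 27, 81, 243, 729, …
Change of var in L_f (x↦r) gives L₀.
h=∫h₀ ⇒ L = L₀·Dx.
L = 6·Dx + (-1 + 2·x + 8·x^2)·Dx^2  (order 2).
h: a_k = 0, 1, 3, 8, 24, 384/5, 256, …
ICs: h(0) = 0, h′(0) = 1.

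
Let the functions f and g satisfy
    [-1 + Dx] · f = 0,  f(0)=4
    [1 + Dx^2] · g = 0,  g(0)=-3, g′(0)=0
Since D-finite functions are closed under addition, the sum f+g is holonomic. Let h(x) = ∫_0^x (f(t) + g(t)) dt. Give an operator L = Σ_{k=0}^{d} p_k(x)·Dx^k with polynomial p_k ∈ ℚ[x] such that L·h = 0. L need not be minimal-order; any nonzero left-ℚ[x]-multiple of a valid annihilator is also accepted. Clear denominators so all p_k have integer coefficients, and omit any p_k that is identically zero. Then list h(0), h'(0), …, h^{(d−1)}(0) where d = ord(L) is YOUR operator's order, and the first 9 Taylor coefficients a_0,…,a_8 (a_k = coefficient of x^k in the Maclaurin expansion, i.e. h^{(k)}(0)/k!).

f: a_k = 4, 4, 2, 2/3, 1/6, 1/30, 1/180, 1/1260, 1/10080, …
g: a_k = -3, 0, 3/2, 0, -1/8, 0, 1/240, 0, -1/13440, …
h₀=f+g: left-lcm gives L₀, ord ≤ 3.
∫: right-multiply L₀ by Dx.
L = -Dx + Dx^2 - Dx^3 + Dx^4  (order 4).
h: a_k = 0, 1, 2, 7/6, 1/6, 1/120, 1/180, 1/720, 1/10080, …
ICs: h(0) = 0, h′(0) = 1, h′′(0) = 4, h′′′(0) = 7.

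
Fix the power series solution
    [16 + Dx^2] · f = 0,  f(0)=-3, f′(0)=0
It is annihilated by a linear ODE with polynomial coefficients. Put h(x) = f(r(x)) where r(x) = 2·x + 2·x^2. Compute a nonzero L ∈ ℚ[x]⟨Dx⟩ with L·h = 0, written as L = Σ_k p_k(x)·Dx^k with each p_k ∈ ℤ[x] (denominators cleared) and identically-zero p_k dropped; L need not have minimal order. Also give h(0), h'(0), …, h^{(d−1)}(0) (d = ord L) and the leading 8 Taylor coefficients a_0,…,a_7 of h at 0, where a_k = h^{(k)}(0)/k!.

L = (64 + 384·x + 768·x^2 + 512·x^3) - 2·Dx + (1 + 2·x)·Dx^2  (order 2).
h: a_k = -3, 0, 96, 192, -416, -2048, -29696/15, 22528/5, …
ICs: h(0) = -3, h′(0) = 0.

f: a_k = -3, 0, 24, 0, -32, 0, 256/15, 0, …
h₀=f(r): pull back L_f along r ⇒ L₀.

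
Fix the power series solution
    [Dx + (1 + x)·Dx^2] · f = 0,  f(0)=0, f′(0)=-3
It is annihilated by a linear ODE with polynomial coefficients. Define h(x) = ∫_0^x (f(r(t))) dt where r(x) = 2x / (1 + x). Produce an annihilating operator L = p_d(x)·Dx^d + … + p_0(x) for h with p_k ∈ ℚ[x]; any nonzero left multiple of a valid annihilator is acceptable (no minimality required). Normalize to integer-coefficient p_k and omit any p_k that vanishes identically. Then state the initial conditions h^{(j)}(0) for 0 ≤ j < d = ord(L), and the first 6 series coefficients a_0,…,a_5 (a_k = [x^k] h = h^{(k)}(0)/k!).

L = (4 + 6·x)·Dx^2 + (1 + 4·x + 3·x^2)·Dx^3  (order 3).
h: a_k = 0, 0, -3, 4, -13/2, 12, …
ICs: h(0) = 0, h′(0) = 0, h′′(0) = -6.

f: a_k = 0, -3, 3/2, -1, 3/4, -3/5, …
f∘r: x↦r, Dx↦Dx/r' in L_f ⇒ L₀.
h=∫h₀ ⇒ L = L₀·Dx.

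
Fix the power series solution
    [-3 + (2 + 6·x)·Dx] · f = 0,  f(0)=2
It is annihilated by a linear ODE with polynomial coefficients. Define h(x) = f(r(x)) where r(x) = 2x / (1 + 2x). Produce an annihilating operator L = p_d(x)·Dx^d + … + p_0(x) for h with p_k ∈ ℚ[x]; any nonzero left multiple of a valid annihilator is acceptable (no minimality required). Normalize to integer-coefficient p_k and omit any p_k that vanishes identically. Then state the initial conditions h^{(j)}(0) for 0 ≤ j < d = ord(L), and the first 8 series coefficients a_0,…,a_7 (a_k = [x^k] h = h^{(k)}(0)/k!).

f: a_k = 2, 3, -9/4, 27/8, -405/64, 1701/128, -15309/512, 72171/1024, …
h₀=f(r): pull back L_f along r ⇒ L₀.
L = -3 + (1 + 10·x + 16·x^2)·Dx  (order 1).
h: a_k = 2, 6, -21, 87, -1677/4, 9069/4, -106305/8, 658335/8, …
ICs: h(0) = 2.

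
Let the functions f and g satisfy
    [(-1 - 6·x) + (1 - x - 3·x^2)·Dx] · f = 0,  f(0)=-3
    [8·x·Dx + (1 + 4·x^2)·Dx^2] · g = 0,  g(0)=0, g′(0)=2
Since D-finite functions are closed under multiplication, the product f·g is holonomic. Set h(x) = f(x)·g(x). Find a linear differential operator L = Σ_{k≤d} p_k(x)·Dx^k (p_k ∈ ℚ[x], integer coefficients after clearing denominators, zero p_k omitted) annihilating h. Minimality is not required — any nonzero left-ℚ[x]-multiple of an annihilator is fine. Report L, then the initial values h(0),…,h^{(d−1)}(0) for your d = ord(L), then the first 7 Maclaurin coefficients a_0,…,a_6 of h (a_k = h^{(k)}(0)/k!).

f: a_k = -3, -3, -12, -21, -57, -120, -291, …
g: a_k = 0, 2, 0, -8/3, 0, 32/5, 0, …
h₀=f·g: eliminate ⇒ L₀, order ≤ 1·2.
L = (6 + 8·x + 72·x^2) + (2 + 4·x + 16·x^2 + 72·x^3)·Dx + (-1 + x - x^2 + 4·x^3 + 12·x^4)·Dx^2  (order 2).
h: a_k = 0, -6, -6, -16, -34, -506/5, -1016/5, …
ICs: h(0) = 0, h′(0) = -6.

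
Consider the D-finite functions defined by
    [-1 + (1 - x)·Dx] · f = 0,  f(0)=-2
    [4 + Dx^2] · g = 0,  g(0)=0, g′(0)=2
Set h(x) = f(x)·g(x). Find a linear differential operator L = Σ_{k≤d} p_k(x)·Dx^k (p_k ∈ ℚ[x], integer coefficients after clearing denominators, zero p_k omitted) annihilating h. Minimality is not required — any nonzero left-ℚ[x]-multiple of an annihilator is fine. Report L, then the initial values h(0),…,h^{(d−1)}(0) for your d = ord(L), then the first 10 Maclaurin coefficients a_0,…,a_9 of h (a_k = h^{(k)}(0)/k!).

L = (-4 + 4·x) + 2·Dx + (-1 + x)·Dx^2  (order 2).
h: a_k = 0, -4, -4, -4/3, -4/3, -28/15, -28/15, -572/315, -572/315, -5156/2835, …
ICs: h(0) = 0, h′(0) = -4.

f: a_k = -2, -2, -2, -2, -2, -2, -2, -2, -2, -2, …
g: a_k = 0, 2, 0, -4/3, 0, 4/15, 0, -8/315, 0, 4/2835, …
Sym-product of L_f,L_g gives L₀ (≤ ord 2).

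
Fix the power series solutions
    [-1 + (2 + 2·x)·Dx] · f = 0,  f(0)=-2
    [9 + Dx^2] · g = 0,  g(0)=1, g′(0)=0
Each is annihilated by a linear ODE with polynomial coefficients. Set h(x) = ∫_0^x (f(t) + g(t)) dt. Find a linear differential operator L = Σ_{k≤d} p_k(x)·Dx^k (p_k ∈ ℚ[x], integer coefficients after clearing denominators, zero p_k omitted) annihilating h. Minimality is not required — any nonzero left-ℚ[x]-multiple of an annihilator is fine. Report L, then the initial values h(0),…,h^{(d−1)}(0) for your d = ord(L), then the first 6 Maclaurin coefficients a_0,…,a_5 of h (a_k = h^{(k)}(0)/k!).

f: a_k = -2, -1, 1/4, -1/8, 5/64, -7/128, …
g: a_k = 1, 0, -9/2, 0, 27/8, 0, …
L₀ := lclm(L_f,L_g); ord L₀ ≤ 1+2.
∫: right-multiply L₀ by Dx.
L = (-351 - 648·x - 324·x^2)·Dx + (630 + 1926·x + 1944·x^2 + 648·x^3)·Dx^2 + (-39 - 72·x - 36·x^2)·Dx^3 + (70 + 214·x + 216·x^2 + 72·x^3)·Dx^4  (order 4).
h: a_k = 0, -1, -1/2, -17/12, -1/32, 221/320, …
ICs: h(0) = 0, h′(0) = -1, h′′(0) = -1, h′′′(0) = -17/2.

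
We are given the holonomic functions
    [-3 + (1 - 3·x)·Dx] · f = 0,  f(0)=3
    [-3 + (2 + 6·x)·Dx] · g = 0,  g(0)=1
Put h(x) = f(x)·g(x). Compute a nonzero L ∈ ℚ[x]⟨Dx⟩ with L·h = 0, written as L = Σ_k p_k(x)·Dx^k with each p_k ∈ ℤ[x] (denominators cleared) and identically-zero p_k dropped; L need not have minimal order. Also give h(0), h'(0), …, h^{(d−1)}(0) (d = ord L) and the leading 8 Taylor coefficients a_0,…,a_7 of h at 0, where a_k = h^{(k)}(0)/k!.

L = (9 + 9·x) + (-2 + 18·x^2)·Dx  (order 1).
h: a_k = 3, 27/2, 297/8, 1863/16, 43497/128, 266085/256, 3147093/1024, 19099071/2048, …
ICs: h(0) = 3.

f: a_k = 3, 9, 27, 81, 243, 729, 2187, 6561, …
g: a_k = 1, 3/2, -9/8, 27/16, -405/128, 1701/256, -15309/1024, 72171/2048, …
Product ⇒ symmetric product L₀, ord ≤ 1.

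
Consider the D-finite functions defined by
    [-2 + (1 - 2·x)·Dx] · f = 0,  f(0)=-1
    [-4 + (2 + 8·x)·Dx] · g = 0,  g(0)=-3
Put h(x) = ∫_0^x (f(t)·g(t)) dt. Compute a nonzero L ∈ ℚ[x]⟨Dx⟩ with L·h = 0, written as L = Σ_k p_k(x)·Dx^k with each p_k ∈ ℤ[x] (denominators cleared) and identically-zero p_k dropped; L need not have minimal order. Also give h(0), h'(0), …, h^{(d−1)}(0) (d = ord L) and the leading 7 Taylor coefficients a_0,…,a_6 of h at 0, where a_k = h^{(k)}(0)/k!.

f: a_k = -1, -2, -4, -8, -16, -32, -64, …
g: a_k = -3, -6, 6, -12, 30, -84, 252, …
Product ⇒ symmetric product L₀, ord ≤ 1.
Integrate: L := L₀·Dx.
L = (4 + 4·x)·Dx + (-1 - 2·x + 8·x^2)·Dx^2  (order 2).
h: a_k = 0, 3, 6, 6, 12, 66/5, 36, …
ICs: h(0) = 0, h′(0) = 3.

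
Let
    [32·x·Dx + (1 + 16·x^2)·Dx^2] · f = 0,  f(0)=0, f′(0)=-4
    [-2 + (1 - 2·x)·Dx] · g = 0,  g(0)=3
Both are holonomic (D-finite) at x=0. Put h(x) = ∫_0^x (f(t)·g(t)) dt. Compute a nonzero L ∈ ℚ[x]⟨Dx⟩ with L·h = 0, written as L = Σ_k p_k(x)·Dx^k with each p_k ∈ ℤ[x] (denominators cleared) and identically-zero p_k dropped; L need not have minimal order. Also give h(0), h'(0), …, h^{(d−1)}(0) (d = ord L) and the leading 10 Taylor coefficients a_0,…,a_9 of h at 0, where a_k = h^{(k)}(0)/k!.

L = 64·x·Dx + (4 - 32·x + 128·x^2)·Dx^2 + (-1 + 2·x - 16·x^2 + 32·x^3)·Dx^3  (order 3).
h: a_k = 0, 0, -6, -8, 4, 32/5, -1376/15, -5504/35, 21088/35, 337408/315, …
ICs: h(0) = 0, h′(0) = 0, h′′(0) = -12.

f: a_k = 0, -4, 0, 64/3, 0, -1024/5, 0, 16384/7, 0, -262144/9, …
g: a_k = 3, 6, 12, 24, 48, 96, 192, 384, 768, 1536, …
Sym-product of L_f,L_g gives L₀ (≤ ord 2).
Integrate: L := L₀·Dx.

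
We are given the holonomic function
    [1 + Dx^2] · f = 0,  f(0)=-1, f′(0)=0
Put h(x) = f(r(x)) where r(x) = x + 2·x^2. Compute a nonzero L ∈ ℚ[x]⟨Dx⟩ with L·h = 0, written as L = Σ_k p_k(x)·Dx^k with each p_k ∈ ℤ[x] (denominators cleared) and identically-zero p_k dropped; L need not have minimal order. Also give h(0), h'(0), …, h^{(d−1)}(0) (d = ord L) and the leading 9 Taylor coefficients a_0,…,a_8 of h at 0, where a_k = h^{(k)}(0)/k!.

f: a_k = -1, 0, 1/2, 0, -1/24, 0, 1/720, 0, -1/40320, …
Change of var in L_f (x↦r) gives L₀.
L = (1 + 12·x + 48·x^2 + 64·x^3) - 4·Dx + (1 + 4·x)·Dx^2  (order 2).
h: a_k = -1, 0, 1/2, 2, 47/24, -1/3, -719/720, -79/60, -23521/40320, …
ICs: h(0) = -1, h′(0) = 0.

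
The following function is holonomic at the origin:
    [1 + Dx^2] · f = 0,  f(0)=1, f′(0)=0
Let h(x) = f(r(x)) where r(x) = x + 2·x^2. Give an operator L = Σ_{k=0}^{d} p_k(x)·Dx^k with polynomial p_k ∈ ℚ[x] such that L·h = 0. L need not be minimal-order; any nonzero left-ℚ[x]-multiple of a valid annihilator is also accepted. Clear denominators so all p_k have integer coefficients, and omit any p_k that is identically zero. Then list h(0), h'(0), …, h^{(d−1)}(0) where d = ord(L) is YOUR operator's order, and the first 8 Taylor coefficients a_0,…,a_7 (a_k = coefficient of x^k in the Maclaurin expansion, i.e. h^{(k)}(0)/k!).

f: a_k = 1, 0, -1/2, 0, 1/24, 0, -1/720, 0, …
Substitute x→r, Dx→(1/r')Dx; clear ⇒ L₀.
L = (1 + 12·x + 48·x^2 + 64·x^3) - 4·Dx + (1 + 4·x)·Dx^2  (order 2).
h: a_k = 1, 0, -1/2, -2, -47/24, 1/3, 719/720, 79/60, …
ICs: h(0) = 1, h′(0) = 0.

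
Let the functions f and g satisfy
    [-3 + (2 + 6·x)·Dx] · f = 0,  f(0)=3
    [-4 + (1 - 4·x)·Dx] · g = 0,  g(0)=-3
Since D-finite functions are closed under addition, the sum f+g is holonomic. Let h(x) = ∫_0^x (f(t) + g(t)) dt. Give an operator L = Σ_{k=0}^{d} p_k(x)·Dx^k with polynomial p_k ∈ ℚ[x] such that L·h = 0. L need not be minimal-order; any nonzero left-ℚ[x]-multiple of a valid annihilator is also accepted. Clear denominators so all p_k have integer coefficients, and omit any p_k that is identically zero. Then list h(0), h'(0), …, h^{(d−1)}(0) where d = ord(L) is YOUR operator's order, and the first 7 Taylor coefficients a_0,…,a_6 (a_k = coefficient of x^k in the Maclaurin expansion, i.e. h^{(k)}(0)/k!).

f: a_k = 3, 9/2, -27/8, 81/16, -1215/128, 5103/256, -45927/1024, …
g: a_k = -3, -12, -48, -192, -768, -3072, -12288, …
Sum ⇒ L₀ = lclm(L_f,L_g) in ℚ(x)⟨Dx⟩.
h=∫h₀ ⇒ L = L₀·Dx.
L = (228 + 432·x)·Dx + (-137 - 696·x - 1296·x^2)·Dx^2 + (10 + 62·x - 192·x^2 - 864·x^3)·Dx^3  (order 3).
h: a_k = 0, 0, -15/4, -137/8, -2991/64, -99519/640, -260443/512, …
ICs: h(0) = 0, h′(0) = 0, h′′(0) = -15/2.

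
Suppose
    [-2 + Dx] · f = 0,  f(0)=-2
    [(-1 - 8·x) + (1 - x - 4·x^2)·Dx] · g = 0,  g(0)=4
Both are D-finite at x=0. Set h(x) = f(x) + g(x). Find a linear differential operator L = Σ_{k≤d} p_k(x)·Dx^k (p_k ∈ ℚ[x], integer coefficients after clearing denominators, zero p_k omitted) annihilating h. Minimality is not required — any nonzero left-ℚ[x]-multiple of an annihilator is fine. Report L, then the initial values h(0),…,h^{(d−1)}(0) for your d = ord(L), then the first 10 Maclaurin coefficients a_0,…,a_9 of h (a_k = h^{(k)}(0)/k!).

f: a_k = -2, -4, -4, -8/3, -4/3, -8/15, -8/45, -16/315, -4/315, -8/2835, …
g: a_k = 4, 4, 20, 36, 116, 260, 724, 1764, 4660, 11716, …
L₀ := lclm(L_f,L_g); ord L₀ ≤ 1+1.
L = (16 + 20·x + 240·x^2 + 128·x^3) + (-6 - 32·x - 124·x^2 + 32·x^3 + 64·x^4)·Dx + (-1 + 11·x + 2·x^2 - 48·x^3 - 32·x^4)·Dx^2  (order 2).
h: a_k = 2, 0, 16, 100/3, 344/3, 3892/15, 32572/45, 555644/315, 1467896/315, 33214852/2835, …
ICs: h(0) = 2, h′(0) = 0.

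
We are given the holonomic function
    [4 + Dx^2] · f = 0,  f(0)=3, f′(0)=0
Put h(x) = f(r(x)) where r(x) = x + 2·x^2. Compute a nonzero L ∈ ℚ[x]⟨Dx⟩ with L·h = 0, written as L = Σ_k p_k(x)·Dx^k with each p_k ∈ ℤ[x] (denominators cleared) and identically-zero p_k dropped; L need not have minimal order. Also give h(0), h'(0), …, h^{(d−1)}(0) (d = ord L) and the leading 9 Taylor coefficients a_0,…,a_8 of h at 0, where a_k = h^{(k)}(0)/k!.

L = (4 + 48·x + 192·x^2 + 256·x^3) - 4·Dx + (1 + 4·x)·Dx^2  (order 2).
h: a_k = 3, 0, -6, -24, -22, 16, 716/15, 304/5, 1682/105, …
ICs: h(0) = 3, h′(0) = 0.

f: a_k = 3, 0, -6, 0, 2, 0, -4/15, 0, 2/105, …
L₀ from L_f via x↦r, Dx↦r'^{-1}Dx.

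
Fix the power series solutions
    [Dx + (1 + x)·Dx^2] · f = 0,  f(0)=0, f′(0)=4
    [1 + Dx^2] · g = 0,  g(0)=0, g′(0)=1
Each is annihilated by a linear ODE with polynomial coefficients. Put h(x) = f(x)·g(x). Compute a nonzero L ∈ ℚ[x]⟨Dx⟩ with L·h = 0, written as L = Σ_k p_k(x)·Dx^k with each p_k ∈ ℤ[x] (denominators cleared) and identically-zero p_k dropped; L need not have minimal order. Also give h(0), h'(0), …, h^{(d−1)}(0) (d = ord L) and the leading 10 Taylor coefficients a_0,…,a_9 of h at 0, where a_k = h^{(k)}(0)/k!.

f: a_k = 0, 4, -2, 4/3, -1, 4/5, -2/3, 4/7, -1/2, 4/9, …
g: a_k = 0, 1, 0, -1/6, 0, 1/120, 0, -1/5040, 0, 1/362880, …
Product ⇒ symmetric product L₀, ord ≤ 4.
L = (-3 + 6·x + 19·x^2 + 16·x^3 + 4·x^4) + (4 + 20·x + 24·x^2 + 8·x^3)·Dx + (20·x + 42·x^2 + 32·x^3 + 8·x^4)·Dx^2 + (4 + 20·x + 24·x^2 + 8·x^3)·Dx^3 + (3 + 14·x + 23·x^2 + 16·x^3 + 4·x^4)·Dx^4  (order 4).
h: a_k = 0, 0, 4, -2, 2/3, -2/3, 11/18, -31/60, 113/252, -25/63, …
ICs: h(0) = 0, h′(0) = 0, h′′(0) = 8, h′′′(0) = -12.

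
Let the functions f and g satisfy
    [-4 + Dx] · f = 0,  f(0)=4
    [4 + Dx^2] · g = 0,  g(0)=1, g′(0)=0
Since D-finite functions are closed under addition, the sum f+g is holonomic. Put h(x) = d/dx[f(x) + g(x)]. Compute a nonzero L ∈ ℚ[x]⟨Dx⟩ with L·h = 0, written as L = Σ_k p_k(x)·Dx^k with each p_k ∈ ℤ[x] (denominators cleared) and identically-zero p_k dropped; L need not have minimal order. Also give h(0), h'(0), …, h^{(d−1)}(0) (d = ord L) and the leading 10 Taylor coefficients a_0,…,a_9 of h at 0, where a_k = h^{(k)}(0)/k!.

L = 16 - 4·Dx + 4·Dx^2 - Dx^3  (order 3).
h: a_k = 16, 60, 128, 520/3, 512/3, 136, 4096/45, 3280/63, 8192/315, 104/9, …
ICs: h(0) = 16, h′(0) = 60, h′′(0) = 256.

f: a_k = 4, 16, 32, 128/3, 128/3, 512/15, 1024/45, 4096/315, 2048/315, 8192/2835, …
g: a_k = 1, 0, -2, 0, 2/3, 0, -4/45, 0, 2/315, 0, …
L₀ := lclm(L_f,L_g); ord L₀ ≤ 1+2.
h₀' ⇒ L via d/dx closure of L₀.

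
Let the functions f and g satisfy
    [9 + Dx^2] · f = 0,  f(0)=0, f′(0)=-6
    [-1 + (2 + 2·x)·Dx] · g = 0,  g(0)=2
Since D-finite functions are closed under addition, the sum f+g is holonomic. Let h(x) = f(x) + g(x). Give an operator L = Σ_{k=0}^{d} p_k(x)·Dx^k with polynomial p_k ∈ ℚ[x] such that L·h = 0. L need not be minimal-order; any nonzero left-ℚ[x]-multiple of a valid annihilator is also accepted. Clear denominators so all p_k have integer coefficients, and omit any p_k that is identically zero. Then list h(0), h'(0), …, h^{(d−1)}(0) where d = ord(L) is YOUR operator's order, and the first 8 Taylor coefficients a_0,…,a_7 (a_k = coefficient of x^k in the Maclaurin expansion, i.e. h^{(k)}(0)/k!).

L = (-351 - 648·x - 324·x^2) + (630 + 1926·x + 1944·x^2 + 648·x^3)·Dx + (-39 - 72·x - 36·x^2)·Dx^2 + (70 + 214·x + 216·x^2 + 72·x^3)·Dx^3  (order 3).
h: a_k = 2, -5, -1/4, 73/8, -5/64, -2557/640, -21/512, 32259/35840, …
ICs: h(0) = 2, h′(0) = -5, h′′(0) = -1/2.

f: a_k = 0, -6, 0, 9, 0, -81/20, 0, 243/280, …
g: a_k = 2, 1, -1/4, 1/8, -5/64, 7/128, -21/512, 33/1024, …
h₀=f+g: left-lcm gives L₀, ord ≤ 3.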